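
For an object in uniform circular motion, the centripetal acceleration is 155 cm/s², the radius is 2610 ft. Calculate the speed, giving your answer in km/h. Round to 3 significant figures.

126 km/h

Rearranging: v = √(a·r).
a = 155 cm/s² = 1.550 m/s²; r = 2610 ft = 795.5 m.
v = 35.12 m/s
35.12 m/s × (1 km/h / 0.2778 m/s) = 126.4 km/h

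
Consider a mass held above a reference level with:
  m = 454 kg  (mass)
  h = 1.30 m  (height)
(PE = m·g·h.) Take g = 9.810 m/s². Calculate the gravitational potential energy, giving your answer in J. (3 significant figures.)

PE is given directly by: PE = mgh.
m = 454 kg; h = 1.30 m; g = 9.810 m/s².
PE = 5790 J

5790 J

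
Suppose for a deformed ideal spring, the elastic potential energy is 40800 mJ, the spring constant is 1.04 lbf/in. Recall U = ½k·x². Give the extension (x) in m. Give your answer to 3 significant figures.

0.669 m

Rearranging: x = √(2U/k).
U = 40800 mJ = 40.80 J; k = 1.04 lbf/in = 182.1 N/m.
x = 0.6693 m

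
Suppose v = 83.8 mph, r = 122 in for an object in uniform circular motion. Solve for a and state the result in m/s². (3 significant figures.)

Directly: a = v²/r.
v = 83.8 mph = 37.46 m/s; r = 122 in = 3.099 m.
a = 452.9 m/s²

453 m/s²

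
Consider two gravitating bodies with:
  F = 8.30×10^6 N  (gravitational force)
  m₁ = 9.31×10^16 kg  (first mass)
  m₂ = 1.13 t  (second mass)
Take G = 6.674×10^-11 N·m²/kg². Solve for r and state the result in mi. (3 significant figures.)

Solving F = G·m₁·m₂/r² for r: r = √(G·m₁m₂/F).
F = 8.30×10^6 N; m₁ = 9.31×10^16 kg; m₂ = 1.13 t = 1130 kg; G = 6.674×10^-11 N·m²/kg².
r = 29.08 m
29.08 m × (1 mi / 1609 m) = 0.01807 mi

0.0181 mi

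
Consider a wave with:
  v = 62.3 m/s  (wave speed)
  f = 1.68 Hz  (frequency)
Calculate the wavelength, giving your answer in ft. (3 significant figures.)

122 ft

Rearranging: λ = v/f.
v = 62.3 m/s; f = 1.68 Hz.
λ = 37.08 m
37.08 m × (1 ft / 0.3048 m) = 121.7 ft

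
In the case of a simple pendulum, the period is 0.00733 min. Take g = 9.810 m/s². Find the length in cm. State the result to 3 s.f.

Rearranging T = 2π√(L/g) for L: L = g·(T/2π)².
T = 0.00733 min = 0.4398 s; g = 9.810 m/s².
L = 0.04806 m
0.04806 m × (1 cm / 0.01000 m) = 4.806 cm

4.81 cm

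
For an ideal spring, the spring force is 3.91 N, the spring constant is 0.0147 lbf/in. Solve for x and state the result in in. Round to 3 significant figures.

59.8 in

From Hooke's law: x = F/k.
F = 3.91 N; k = 0.0147 lbf/in = 2.574 N/m.
x = 1.519 m
1.519 m × (1 in / 0.02540 m) = 59.80 in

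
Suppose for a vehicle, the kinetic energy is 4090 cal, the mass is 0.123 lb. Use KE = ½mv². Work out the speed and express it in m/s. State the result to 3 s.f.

783 m/s

Rearranging KE = ½mv² for v: v = √(2·KE/m).
KE = 4090 cal = 17113 J; m = 0.123 lb = 0.05579 kg.
v = 783.2 m/s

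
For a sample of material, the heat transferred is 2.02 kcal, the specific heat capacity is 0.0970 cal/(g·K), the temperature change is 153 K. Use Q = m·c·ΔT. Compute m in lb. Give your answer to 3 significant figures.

0.300 lb

Solving Q = m·c·ΔT for m: m = Q/(c·ΔT).
Q = 2.02 kcal = 8452 J; c = 0.0970 cal/(g·K) = 405.8 J/(kg·K); ΔT = 153 K.
m = 0.1361 kg
0.1361 kg × (1 lb / 0.4536 kg) = 0.3001 lb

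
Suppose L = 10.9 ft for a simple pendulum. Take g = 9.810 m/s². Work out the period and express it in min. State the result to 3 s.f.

T is given directly by: T = 2π√(L/g).
L = 10.9 ft = 3.322 m; g = 9.810 m/s².
T = 3.657 s
3.657 s × (1 min / 60.00 s) = 0.06094 min

0.0609 min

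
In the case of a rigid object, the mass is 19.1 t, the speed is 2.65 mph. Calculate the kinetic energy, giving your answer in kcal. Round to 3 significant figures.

3.20 kcal

KE is given directly by: KE = ½mv².
m = 19.1 t = 19100 kg; v = 2.65 mph = 1.185 m/s.
KE = 13403 J  (the unit combination reduces to kg·m²/s² = J)
13403 J × (1 kcal / 4184 J) = 3.203 kcal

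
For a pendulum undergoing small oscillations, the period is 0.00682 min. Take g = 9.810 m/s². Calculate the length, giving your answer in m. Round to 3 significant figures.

0.0416 m

Rearranging T = 2π√(L/g) for L: L = g·(T/2π)².
T = 0.00682 min = 0.4092 s; g = 9.810 m/s².
L = 0.04161 m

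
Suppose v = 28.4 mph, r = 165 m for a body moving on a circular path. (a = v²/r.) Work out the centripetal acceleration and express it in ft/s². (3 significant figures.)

3.21 ft/s²

a is given directly by: a = v²/r.
v = 28.4 mph = 12.70 m/s; r = 165 m.
a = 0.9769 m/s²
0.9769 m/s² × (1 ft/s² / 0.3048 m/s²) = 3.205 ft/s²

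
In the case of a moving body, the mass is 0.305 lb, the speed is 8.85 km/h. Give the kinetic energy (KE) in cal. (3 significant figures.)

Directly: KE = ½mv².
m = 0.305 lb = 0.1383 kg; v = 8.85 km/h = 2.458 m/s.
KE = 0.4180 J
0.4180 J × (1 cal / 4.184 J) = 0.09991 cal

0.0999 cal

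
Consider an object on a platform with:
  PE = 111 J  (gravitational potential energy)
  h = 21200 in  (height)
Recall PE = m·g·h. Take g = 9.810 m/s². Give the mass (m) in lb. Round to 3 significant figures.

Rearranging PE = m·g·h for m: m = PE/(g·h).
PE = 111 J; h = 21200 in = 538.5 m; g = 9.810 m/s².
m = 0.02101 kg
0.02101 kg × (1 lb / 0.4536 kg) = 0.04633 lb

0.0463 lb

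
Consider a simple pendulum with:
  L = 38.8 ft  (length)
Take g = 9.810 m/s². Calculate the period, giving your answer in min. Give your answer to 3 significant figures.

0.115 min

T is given directly by: T = 2π√(L/g).
L = 38.8 ft = 11.83 m; g = 9.810 m/s².
T = 6.899 s
6.899 s × (1 min / 60.00 s) = 0.1150 min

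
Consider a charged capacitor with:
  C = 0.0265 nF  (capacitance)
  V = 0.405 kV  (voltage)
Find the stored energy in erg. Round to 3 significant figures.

Directly: E = ½CV².
C = 0.0265 nF = 2.650×10^-11 F; V = 0.405 kV = 405.0 V.
E = 2.173×10^-6 J
2.173×10^-6 J × (1 erg / 1.000×10^-7 J) = 21.73 erg

21.7 erg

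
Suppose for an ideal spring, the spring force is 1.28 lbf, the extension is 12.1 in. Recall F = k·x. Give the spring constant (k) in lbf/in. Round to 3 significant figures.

0.106 lbf/in

Rearranging: k = F/x.
F = 1.28 lbf = 5.694 N; x = 12.1 in = 0.3073 m.
k = 18.53 N/m
18.53 N/m × (1 lbf/in / 175.1 N/m) = 0.1058 lbf/in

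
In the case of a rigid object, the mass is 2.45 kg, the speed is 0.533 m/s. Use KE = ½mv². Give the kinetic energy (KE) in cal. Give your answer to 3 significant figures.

Directly: KE = ½mv².
m = 2.45 kg; v = 0.533 m/s.
KE = 0.3480 J
0.3480 J × (1 cal / 4.184 J) = 0.08318 cal

0.0832 cal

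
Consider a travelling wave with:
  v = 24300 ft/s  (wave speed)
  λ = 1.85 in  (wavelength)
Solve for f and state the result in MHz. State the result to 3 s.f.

0.158 MHz

Rearranging v = f·λ for f: f = v/λ.
v = 24300 ft/s = 7407 m/s; λ = 1.85 in = 0.04699 m.
f = 1.576×10^5 Hz
1.576×10^5 Hz × (1 MHz / 1.000×10^6 Hz) = 0.1576 MHz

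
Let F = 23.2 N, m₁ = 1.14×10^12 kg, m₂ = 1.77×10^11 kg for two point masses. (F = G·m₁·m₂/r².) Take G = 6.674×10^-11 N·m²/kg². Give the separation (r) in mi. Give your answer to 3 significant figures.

From Newton's law of gravitation: r = √(G·m₁m₂/F).
F = 23.2 N; m₁ = 1.14×10^12 kg; m₂ = 1.77×10^11 kg; G = 6.674×10^-11 N·m²/kg².
r = 7.619×10^5 m
7.619×10^5 m × (1 mi / 1609 m) = 473.4 mi

473 mi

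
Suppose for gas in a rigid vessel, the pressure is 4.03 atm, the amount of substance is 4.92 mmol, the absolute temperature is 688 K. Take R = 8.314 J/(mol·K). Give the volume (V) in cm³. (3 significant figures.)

From the ideal-gas law: V = nRT/P.
P = 4.03 atm = 4.083×10^5 Pa; n = 4.92 mmol = 0.004920 mol; T = 688 K; R = 8.314 J/(mol·K).
V = 6.892×10^-5 m³
6.892×10^-5 m³ × (1 cm³ / 1.000×10^-6 m³) = 68.92 cm³

68.9 cm³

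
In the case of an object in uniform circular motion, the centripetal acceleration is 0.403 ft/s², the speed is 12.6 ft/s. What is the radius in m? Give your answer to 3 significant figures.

120 m

Solving a = v²/r for r: r = v²/a.
a = 0.403 ft/s² = 0.1228 m/s²; v = 12.6 ft/s = 3.840 m/s.
r = 120.1 m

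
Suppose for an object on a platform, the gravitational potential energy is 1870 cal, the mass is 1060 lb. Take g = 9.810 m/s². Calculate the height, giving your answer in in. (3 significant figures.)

65.3 in

Solving PE = m·g·h for h: h = PE/(m·g).
PE = 1870 cal = 7824 J; m = 1060 lb = 480.8 kg; g = 9.810 m/s².
h = 1.659 m
1.659 m × (1 in / 0.02540 m) = 65.31 in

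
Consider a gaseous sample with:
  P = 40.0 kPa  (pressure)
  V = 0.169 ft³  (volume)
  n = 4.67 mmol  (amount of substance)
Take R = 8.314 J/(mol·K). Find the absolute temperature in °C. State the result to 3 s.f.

4660 °C

Rearranging PV = nRT for T: T = PV/(nR).
P = 40.0 kPa = 40000 Pa; V = 0.169 ft³ = 0.004786 m³; n = 4.67 mmol = 0.004670 mol; R = 8.314 J/(mol·K).
T = 4930 K
4930 K − 273.15 = 4657 °C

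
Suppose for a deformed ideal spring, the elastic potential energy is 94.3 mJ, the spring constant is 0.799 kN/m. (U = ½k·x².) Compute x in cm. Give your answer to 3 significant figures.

1.54 cm

Rearranging U = ½k·x² for x: x = √(2U/k).
U = 94.3 mJ = 0.09430 J; k = 0.799 kN/m = 799.0 N/m.
x = 0.01536 m
0.01536 m × (1 cm / 0.01000 m) = 1.536 cm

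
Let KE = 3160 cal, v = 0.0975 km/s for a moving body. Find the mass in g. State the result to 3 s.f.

Rearranging: m = 2·KE/v².
KE = 3160 cal = 13221 J; v = 0.0975 km/s = 97.50 m/s.
m = 2.782 kg
2.782 kg × (1 g / 0.001000 kg) = 2782 g

2780 g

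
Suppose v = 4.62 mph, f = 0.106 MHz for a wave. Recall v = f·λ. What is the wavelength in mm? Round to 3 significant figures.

0.0195 mm

Solving v = f·λ for λ: λ = v/f.
v = 4.62 mph = 2.065 m/s; f = 0.106 MHz = 1.060×10^5 Hz.
λ = 1.948×10^-5 m
1.948×10^-5 m × (1 mm / 0.001000 m) = 0.01948 mm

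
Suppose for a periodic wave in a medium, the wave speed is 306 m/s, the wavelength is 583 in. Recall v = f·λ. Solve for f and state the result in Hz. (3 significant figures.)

Rearranging v = f·λ for f: f = v/λ.
v = 306 m/s; λ = 583 in = 14.81 m.
f = 20.66 Hz

20.7 Hz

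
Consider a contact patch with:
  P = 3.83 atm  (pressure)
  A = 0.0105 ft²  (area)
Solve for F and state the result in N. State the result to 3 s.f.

379 N

Rearranging P = F/A for F: F = P·A.
P = 3.83 atm = 3.881×10^5 Pa; A = 0.0105 ft² = 9.755×10^-4 m².
F = 378.6 N  (the unit combination reduces to kg·m/s² = N)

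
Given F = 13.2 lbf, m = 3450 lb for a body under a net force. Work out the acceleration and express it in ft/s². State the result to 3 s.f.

Rearranging: a = F/m.
F = 13.2 lbf = 58.72 N; m = 3450 lb = 1565 kg.
a = 0.03752 m/s²
0.03752 m/s² × (1 ft/s² / 0.3048 m/s²) = 0.1231 ft/s²

0.123 ft/s²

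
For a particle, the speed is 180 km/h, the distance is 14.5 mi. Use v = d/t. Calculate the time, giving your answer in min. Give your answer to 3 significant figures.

7.78 min

Rearranging: t = d/v.
v = 180 km/h = 50.00 m/s; d = 14.5 mi = 23335 m.
t = 466.7 s
466.7 s × (1 min / 60.00 s) = 7.778 min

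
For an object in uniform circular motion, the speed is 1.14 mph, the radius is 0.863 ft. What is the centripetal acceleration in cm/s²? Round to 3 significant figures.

a is given directly by: a = v²/r.
v = 1.14 mph = 0.5096 m/s; r = 0.863 ft = 0.2630 m.
a = 0.9874 m/s²
0.9874 m/s² × (1 cm/s² / 0.01000 m/s²) = 98.74 cm/s²

98.7 cm/s²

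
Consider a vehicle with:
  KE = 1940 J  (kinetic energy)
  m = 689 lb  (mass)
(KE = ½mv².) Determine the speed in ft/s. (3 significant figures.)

Rearranging KE = ½mv² for v: v = √(2·KE/m).
KE = 1940 J; m = 689 lb = 312.5 kg.
v = 3.523 m/s
3.523 m/s × (1 ft/s / 0.3048 m/s) = 11.56 ft/s

11.6 ft/s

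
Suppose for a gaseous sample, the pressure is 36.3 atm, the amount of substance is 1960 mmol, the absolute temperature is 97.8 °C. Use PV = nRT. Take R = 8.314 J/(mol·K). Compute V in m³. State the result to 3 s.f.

From the ideal-gas law: V = nRT/P.
P = 36.3 atm = 3.678×10^6 Pa; n = 1960 mmol = 1.960 mol; T = 97.8 °C = 370.9 K; R = 8.314 J/(mol·K).
V = 0.001643 m³

0.00164 m³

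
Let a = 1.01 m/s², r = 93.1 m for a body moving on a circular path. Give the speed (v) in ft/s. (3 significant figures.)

Rearranging: v = √(a·r).
a = 1.01 m/s²; r = 93.1 m.
v = 9.697 m/s
9.697 m/s × (1 ft/s / 0.3048 m/s) = 31.81 ft/s

31.8 ft/s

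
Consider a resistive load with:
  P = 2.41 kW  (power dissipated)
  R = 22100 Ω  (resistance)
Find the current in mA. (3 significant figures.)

Rearranging P = I²R for I: I = √(P/R).
P = 2.41 kW = 2410 W; R = 22100 Ω.
I = 0.3302 A
0.3302 A × (1 mA / 0.001000 A) = 330.2 mA

330 mA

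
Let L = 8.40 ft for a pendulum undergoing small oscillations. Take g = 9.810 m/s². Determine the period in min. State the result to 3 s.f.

0.0535 min

T is given directly by: T = 2π√(L/g).
L = 8.40 ft = 2.560 m; g = 9.810 m/s².
T = 3.210 s
3.210 s × (1 min / 60.00 s) = 0.05350 min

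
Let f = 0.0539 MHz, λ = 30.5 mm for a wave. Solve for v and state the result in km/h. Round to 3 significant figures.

5920 km/h

Directly: v = fλ.
f = 0.0539 MHz = 53900 Hz; λ = 30.5 mm = 0.03050 m.
v = 1644 m/s
1644 m/s × (1 km/h / 0.2778 m/s) = 5918 km/h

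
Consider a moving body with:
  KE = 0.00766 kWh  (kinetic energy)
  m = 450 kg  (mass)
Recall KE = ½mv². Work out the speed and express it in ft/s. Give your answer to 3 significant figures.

36.3 ft/s

Rearranging KE = ½mv² for v: v = √(2·KE/m).
KE = 0.00766 kWh = 27576 J; m = 450 kg.
v = 11.07 m/s
11.07 m/s × (1 ft/s / 0.3048 m/s) = 36.32 ft/s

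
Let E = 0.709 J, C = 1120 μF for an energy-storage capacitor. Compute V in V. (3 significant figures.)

Rearranging: V = √(2E/C).
E = 0.709 J; C = 1120 μF = 0.001120 F.
V = 35.58 V

35.6 V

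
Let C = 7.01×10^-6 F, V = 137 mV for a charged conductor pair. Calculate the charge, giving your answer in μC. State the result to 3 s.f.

0.960 μC

Rearranging C = Q/V for Q: Q = CV.
C = 7.01×10^-6 F; V = 137 mV = 0.1370 V.
Q = 9.604×10^-7 C  (the unit combination reduces to A·s = C)
9.604×10^-7 C × (1 μC / 1.000×10^-6 C) = 0.9604 μC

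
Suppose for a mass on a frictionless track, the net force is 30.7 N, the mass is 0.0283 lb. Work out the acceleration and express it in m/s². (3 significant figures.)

Rearranging F = m·a for a: a = F/m.
F = 30.7 N; m = 0.0283 lb = 0.01284 kg.
a = 2392 m/s²

2390 m/s²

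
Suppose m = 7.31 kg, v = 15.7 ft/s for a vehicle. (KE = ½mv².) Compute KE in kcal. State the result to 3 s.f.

Directly: KE = ½mv².
m = 7.31 kg; v = 15.7 ft/s = 4.785 m/s.
KE = 83.70 J  (the unit combination reduces to kg·m²/s² = J)
83.70 J × (1 kcal / 4184 J) = 0.02000 kcal

0.0200 kcal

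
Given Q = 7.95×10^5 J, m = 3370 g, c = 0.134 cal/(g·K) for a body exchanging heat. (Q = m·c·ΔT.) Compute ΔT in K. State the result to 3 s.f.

Solving Q = m·c·ΔT for ΔT: ΔT = Q/(m·c).
Q = 7.95×10^5 J; m = 3370 g = 3.370 kg; c = 0.134 cal/(g·K) = 560.7 J/(kg·K).
ΔT = 420.8 K

421 K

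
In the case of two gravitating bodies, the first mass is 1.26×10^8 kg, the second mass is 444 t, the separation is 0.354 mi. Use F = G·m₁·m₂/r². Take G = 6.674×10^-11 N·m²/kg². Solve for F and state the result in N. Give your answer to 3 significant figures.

0.0115 N

From Newton's law of gravitation: F = Gm₁m₂/r².
m₁ = 1.26×10^8 kg; m₂ = 444 t = 4.440×10^5 kg; r = 0.354 mi = 569.7 m; G = 6.674×10^-11 N·m²/kg².
F = 0.01150 N  (the unit combination reduces to kg·m/s² = N)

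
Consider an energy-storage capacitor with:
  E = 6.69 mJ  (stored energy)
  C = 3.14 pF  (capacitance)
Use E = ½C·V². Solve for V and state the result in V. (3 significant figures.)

Rearranging: V = √(2E/C).
E = 6.69 mJ = 0.006690 J; C = 3.14 pF = 3.140×10^-12 F.
V = 65277 V  (the unit combination reduces to kg·m²/(A·s³) = V)

65300 V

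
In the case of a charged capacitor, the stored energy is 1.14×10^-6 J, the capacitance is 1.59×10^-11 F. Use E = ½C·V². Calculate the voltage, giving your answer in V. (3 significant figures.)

379 V

Solving E = ½C·V² for V: V = √(2E/C).
E = 1.14×10^-6 J; C = 1.59×10^-11 F.
V = 378.7 V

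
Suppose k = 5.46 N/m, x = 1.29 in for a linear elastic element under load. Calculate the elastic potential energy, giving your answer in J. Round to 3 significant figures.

U is given directly by: U = ½kx².
k = 5.46 N/m; x = 1.29 in = 0.03277 m.
U = 0.002931 J  (the unit combination reduces to kg·m²/s² = J)

0.00293 J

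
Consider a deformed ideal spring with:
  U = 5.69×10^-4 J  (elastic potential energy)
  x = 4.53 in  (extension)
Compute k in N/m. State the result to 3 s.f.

Solving U = ½k·x² for k: k = 2U/x².
U = 5.69×10^-4 J; x = 4.53 in = 0.1151 m.
k = 0.08596 N/m

0.0860 N/m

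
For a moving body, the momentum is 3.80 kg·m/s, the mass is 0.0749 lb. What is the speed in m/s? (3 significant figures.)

Rearranging p = m·v for v: v = p/m.
p = 3.80 kg·m/s; m = 0.0749 lb = 0.03397 kg.
v = 111.9 m/s

112 m/s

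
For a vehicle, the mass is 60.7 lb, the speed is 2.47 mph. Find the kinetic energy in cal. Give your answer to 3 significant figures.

4.01 cal

KE is given directly by: KE = ½mv².
m = 60.7 lb = 27.53 kg; v = 2.47 mph = 1.104 m/s.
KE = 16.78 J  (the unit combination reduces to kg·m²/s² = J)
16.78 J × (1 cal / 4.184 J) = 4.012 cal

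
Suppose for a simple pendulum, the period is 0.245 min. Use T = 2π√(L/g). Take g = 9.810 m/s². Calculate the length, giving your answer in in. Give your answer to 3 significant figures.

2110 in

Rearranging: L = g·(T/2π)².
T = 0.245 min = 14.70 s; g = 9.810 m/s².
L = 53.70 m
53.70 m × (1 in / 0.02540 m) = 2114 in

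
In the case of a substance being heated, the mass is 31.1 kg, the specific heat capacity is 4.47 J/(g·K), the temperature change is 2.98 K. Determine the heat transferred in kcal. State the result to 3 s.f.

99.0 kcal

Q is given directly by: Q = mcΔT.
m = 31.1 kg; c = 4.47 J/(g·K) = 4470 J/(kg·K); ΔT = 2.98 K.
Q = 4.143×10^5 J  (the unit combination reduces to kg·m²/s² = J)
4.143×10^5 J × (1 kcal / 4184 J) = 99.01 kcal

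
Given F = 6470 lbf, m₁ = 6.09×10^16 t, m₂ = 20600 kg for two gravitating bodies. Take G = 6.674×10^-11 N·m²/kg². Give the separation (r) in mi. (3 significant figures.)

From Newton's law of gravitation: r = √(G·m₁m₂/F).
F = 6470 lbf = 28780 N; m₁ = 6.09×10^16 t = 6.090×10^19 kg; m₂ = 20600 kg; G = 6.674×10^-11 N·m²/kg².
r = 53937 m
53937 m × (1 mi / 1609 m) = 33.52 mi

33.5 mi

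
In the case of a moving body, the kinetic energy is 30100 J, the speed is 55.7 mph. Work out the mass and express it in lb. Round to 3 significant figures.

214 lb

Rearranging: m = 2·KE/v².
KE = 30100 J; v = 55.7 mph = 24.90 m/s.
m = 97.09 kg
97.09 kg × (1 lb / 0.4536 kg) = 214.1 lb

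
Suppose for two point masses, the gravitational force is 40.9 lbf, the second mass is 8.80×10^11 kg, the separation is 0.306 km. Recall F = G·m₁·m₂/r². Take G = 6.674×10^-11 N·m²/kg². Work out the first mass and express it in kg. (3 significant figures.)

2.90×10^5 kg

Solving F = G·m₁·m₂/r² for m₁: m₁ = F·r²/(G·m₂).
F = 40.9 lbf = 181.9 N; m₂ = 8.80×10^11 kg; r = 0.306 km = 306.0 m; G = 6.674×10^-11 N·m²/kg².
m₁ = 2.901×10^5 kg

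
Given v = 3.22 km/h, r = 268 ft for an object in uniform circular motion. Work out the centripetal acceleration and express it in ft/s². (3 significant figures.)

0.0321 ft/s²

Directly: a = v²/r.
v = 3.22 km/h = 0.8944 m/s; r = 268 ft = 81.69 m.
a = 0.009794 m/s²
0.009794 m/s² × (1 ft/s² / 0.3048 m/s²) = 0.03213 ft/s²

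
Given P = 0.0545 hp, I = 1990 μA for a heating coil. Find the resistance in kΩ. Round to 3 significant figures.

Rearranging: R = P/I².
P = 0.0545 hp = 40.64 W; I = 1990 μA = 0.001990 A.
R = 1.026×10^7 Ω
1.026×10^7 Ω × (1 kΩ / 1000 Ω) = 10263 kΩ

10300 kΩ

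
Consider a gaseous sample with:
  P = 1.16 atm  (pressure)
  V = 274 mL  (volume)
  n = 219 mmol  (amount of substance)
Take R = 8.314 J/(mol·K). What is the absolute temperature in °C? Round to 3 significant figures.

From the ideal-gas law: T = PV/(nR).
P = 1.16 atm = 1.175×10^5 Pa; V = 274 mL = 2.740×10^-4 m³; n = 219 mmol = 0.2190 mol; R = 8.314 J/(mol·K).
T = 17.69 K
17.69 K − 273.15 = -255.5 °C

-255 °C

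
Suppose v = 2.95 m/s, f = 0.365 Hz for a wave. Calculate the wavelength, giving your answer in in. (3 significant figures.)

Solving v = f·λ for λ: λ = v/f.
v = 2.95 m/s; f = 0.365 Hz.
λ = 8.082 m
8.082 m × (1 in / 0.02540 m) = 318.2 in

318 in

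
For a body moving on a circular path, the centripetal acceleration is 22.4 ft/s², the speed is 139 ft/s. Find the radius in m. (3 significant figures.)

263 m

Solving a = v²/r for r: r = v²/a.
a = 22.4 ft/s² = 6.828 m/s²; v = 139 ft/s = 42.37 m/s.
r = 262.9 m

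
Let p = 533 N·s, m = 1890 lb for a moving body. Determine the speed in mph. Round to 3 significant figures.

1.39 mph

Solving p = m·v for v: v = p/m.
p = 533 N·s = 533.0 kg·m/s; m = 1890 lb = 857.3 kg.
v = 0.6217 m/s
0.6217 m/s × (1 mph / 0.4470 m/s) = 1.391 mph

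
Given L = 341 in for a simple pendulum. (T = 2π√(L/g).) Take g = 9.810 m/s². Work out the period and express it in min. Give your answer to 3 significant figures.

0.0984 min

T is given directly by: T = 2π√(L/g).
L = 341 in = 8.661 m; g = 9.810 m/s².
T = 5.904 s
5.904 s × (1 min / 60.00 s) = 0.09840 min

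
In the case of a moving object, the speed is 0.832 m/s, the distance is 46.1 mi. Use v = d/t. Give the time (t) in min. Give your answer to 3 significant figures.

Rearranging v = d/t for t: t = d/v.
v = 0.832 m/s; d = 46.1 mi = 74191 m.
t = 89172 s
89172 s × (1 min / 60.00 s) = 1486 min

1490 min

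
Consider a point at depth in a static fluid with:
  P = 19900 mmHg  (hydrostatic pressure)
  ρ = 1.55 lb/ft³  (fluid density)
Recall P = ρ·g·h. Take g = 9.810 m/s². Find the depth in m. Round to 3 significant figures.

Solving P = ρ·g·h for h: h = P/(ρ·g).
P = 19900 mmHg = 2.653×10^6 Pa; ρ = 1.55 lb/ft³ = 24.83 kg/m³; g = 9.810 m/s².
h = 10893 m

10900 m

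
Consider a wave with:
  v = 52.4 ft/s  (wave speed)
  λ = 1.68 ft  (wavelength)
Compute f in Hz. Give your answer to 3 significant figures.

31.2 Hz

Solving v = f·λ for f: f = v/λ.
v = 52.4 ft/s = 15.97 m/s; λ = 1.68 ft = 0.5121 m.
f = 31.19 Hz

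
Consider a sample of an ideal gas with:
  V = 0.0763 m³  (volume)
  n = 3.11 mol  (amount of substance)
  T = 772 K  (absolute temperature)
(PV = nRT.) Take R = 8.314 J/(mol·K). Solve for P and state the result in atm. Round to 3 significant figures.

P is given directly by: P = nRT/V.
V = 0.0763 m³; n = 3.11 mol; T = 772 K; R = 8.314 J/(mol·K).
P = 2.616×10^5 Pa
2.616×10^5 Pa × (1 atm / 1.013×10^5 Pa) = 2.582 atm

2.58 atm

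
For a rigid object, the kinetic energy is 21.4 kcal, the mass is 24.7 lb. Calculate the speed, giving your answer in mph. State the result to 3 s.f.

283 mph

Rearranging KE = ½mv² for v: v = √(2·KE/m).
KE = 21.4 kcal = 89538 J; m = 24.7 lb = 11.20 kg.
v = 126.4 m/s
126.4 m/s × (1 mph / 0.4470 m/s) = 282.8 mph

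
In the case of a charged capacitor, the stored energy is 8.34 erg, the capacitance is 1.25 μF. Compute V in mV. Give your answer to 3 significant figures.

1160 mV

Rearranging: V = √(2E/C).
E = 8.34 erg = 8.340×10^-7 J; C = 1.25 μF = 1.250×10^-6 F.
V = 1.155 V
1.155 V × (1 mV / 0.001000 V) = 1155 mV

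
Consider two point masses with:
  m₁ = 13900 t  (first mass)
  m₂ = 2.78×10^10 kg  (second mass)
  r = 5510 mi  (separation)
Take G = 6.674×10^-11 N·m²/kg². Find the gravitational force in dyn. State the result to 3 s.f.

0.0328 dyn

From Newton's law of gravitation: F = Gm₁m₂/r².
m₁ = 13900 t = 1.390×10^7 kg; m₂ = 2.78×10^10 kg; r = 5510 mi = 8.867×10^6 m; G = 6.674×10^-11 N·m²/kg².
F = 3.280×10^-7 N  (the unit combination reduces to kg·m/s² = N)
3.280×10^-7 N × (1 dyn / 1.000×10^-5 N) = 0.03280 dyn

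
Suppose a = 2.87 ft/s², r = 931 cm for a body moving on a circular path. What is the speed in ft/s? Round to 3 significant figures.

9.36 ft/s

Rearranging a = v²/r for v: v = √(a·r).
a = 2.87 ft/s² = 0.8748 m/s²; r = 931 cm = 9.310 m.
v = 2.854 m/s
2.854 m/s × (1 ft/s / 0.3048 m/s) = 9.363 ft/s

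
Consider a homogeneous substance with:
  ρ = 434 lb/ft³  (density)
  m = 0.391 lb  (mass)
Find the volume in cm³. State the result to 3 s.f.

Solving ρ = m/V for V: V = m/ρ.
ρ = 434 lb/ft³ = 6952 kg/m³; m = 0.391 lb = 0.1774 kg.
V = 2.551×10^-5 m³
2.551×10^-5 m³ × (1 cm³ / 1.000×10^-6 m³) = 25.51 cm³

25.5 cm³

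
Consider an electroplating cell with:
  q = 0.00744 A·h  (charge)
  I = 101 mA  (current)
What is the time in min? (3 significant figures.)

4.42 min

Rearranging q = I·t for t: t = q/I.
q = 0.00744 A·h = 26.78 C; I = 101 mA = 0.1010 A.
t = 265.2 s
265.2 s × (1 min / 60.00 s) = 4.420 min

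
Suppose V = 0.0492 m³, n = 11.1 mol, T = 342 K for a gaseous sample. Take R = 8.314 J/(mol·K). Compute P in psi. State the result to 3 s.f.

93.0 psi

From the ideal-gas law: P = nRT/V.
V = 0.0492 m³; n = 11.1 mol; T = 342 K; R = 8.314 J/(mol·K).
P = 6.415×10^5 Pa
6.415×10^5 Pa × (1 psi / 6895 Pa) = 93.04 psi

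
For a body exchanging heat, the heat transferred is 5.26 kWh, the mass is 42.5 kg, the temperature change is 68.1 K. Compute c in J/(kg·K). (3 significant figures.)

Rearranging: c = Q/(m·ΔT).
Q = 5.26 kWh = 1.894×10^7 J; m = 42.5 kg; ΔT = 68.1 K.
c = 6543 J/(kg·K)

6540 J/(kg·K)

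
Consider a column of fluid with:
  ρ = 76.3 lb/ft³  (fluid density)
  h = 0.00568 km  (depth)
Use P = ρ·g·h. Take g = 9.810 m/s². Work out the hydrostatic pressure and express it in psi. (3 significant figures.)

9.88 psi

Directly: P = ρgh.
ρ = 76.3 lb/ft³ = 1222 kg/m³; h = 0.00568 km = 5.680 m; g = 9.810 m/s².
P = 68102 Pa
68102 Pa × (1 psi / 6895 Pa) = 9.877 psi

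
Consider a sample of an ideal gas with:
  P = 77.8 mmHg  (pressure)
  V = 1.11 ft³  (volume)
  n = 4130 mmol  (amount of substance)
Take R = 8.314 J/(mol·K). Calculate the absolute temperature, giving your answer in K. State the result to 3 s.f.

Solving PV = nRT for T: T = PV/(nR).
P = 77.8 mmHg = 10372 Pa; V = 1.11 ft³ = 0.03143 m³; n = 4130 mmol = 4.130 mol; R = 8.314 J/(mol·K).
T = 9.495 K

9.49 K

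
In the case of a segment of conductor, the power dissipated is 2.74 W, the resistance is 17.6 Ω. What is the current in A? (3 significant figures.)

Solving P = I²R for I: I = √(P/R).
P = 2.74 W; R = 17.6 Ω.
I = 0.3946 A

0.395 A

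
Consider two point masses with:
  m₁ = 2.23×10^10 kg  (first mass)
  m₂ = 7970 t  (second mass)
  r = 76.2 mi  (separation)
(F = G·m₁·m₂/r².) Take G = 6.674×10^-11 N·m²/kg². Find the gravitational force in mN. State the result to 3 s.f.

Directly: F = Gm₁m₂/r².
m₁ = 2.23×10^10 kg; m₂ = 7970 t = 7.970×10^6 kg; r = 76.2 mi = 1.226×10^5 m; G = 6.674×10^-11 N·m²/kg².
F = 7.888×10^-4 N  (the unit combination reduces to kg·m/s² = N)
7.888×10^-4 N × (1 mN / 0.001000 N) = 0.7888 mN

0.789 mN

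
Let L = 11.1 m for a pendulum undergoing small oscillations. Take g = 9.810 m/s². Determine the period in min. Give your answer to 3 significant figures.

Directly: T = 2π√(L/g).
L = 11.1 m; g = 9.810 m/s².
T = 6.684 s
6.684 s × (1 min / 60.00 s) = 0.1114 min

0.111 min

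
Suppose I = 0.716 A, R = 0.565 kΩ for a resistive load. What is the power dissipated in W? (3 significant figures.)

P is given directly by: P = I²R.
I = 0.716 A; R = 0.565 kΩ = 565.0 Ω.
P = 289.7 W  (the unit combination reduces to kg·m²/s³ = W)

290 W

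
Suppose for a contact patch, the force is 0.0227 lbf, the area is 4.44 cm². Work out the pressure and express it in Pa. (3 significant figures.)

227 Pa

P is given directly by: P = F/A.
F = 0.0227 lbf = 0.1010 N; A = 4.44 cm² = 4.440×10^-4 m².
P = 227.4 Pa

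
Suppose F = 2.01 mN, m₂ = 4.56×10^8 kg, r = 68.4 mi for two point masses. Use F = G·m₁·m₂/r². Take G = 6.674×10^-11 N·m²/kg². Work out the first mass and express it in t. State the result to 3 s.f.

8.00×10^5 t

From Newton's law of gravitation: m₁ = F·r²/(G·m₂).
F = 2.01 mN = 0.002010 N; m₂ = 4.56×10^8 kg; r = 68.4 mi = 1.101×10^5 m; G = 6.674×10^-11 N·m²/kg².
m₁ = 8.003×10^8 kg
8.003×10^8 kg × (1 t / 1000 kg) = 8.003×10^5 t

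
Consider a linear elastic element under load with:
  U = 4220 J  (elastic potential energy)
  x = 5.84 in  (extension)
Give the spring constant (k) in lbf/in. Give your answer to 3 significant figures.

Solving U = ½k·x² for k: k = 2U/x².
U = 4220 J; x = 5.84 in = 0.1483 m.
k = 3.836×10^5 N/m
3.836×10^5 N/m × (1 lbf/in / 175.1 N/m) = 2190 lbf/in

2190 lbf/in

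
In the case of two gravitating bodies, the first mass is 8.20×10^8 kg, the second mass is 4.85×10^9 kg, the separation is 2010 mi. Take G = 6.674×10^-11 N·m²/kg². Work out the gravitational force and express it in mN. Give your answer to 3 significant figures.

F is given directly by: F = Gm₁m₂/r².
m₁ = 8.20×10^8 kg; m₂ = 4.85×10^9 kg; r = 2010 mi = 3.235×10^6 m; G = 6.674×10^-11 N·m²/kg².
F = 2.537×10^-5 N
2.537×10^-5 N × (1 mN / 0.001000 N) = 0.02537 mN

0.0254 mN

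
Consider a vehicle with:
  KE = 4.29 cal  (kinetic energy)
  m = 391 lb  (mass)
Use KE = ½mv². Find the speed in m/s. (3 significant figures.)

0.450 m/s

Rearranging KE = ½mv² for v: v = √(2·KE/m).
KE = 4.29 cal = 17.95 J; m = 391 lb = 177.4 kg.
v = 0.4499 m/s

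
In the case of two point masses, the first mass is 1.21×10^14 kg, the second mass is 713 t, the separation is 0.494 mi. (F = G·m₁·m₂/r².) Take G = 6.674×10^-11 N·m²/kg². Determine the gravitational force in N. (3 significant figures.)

Directly: F = Gm₁m₂/r².
m₁ = 1.21×10^14 kg; m₂ = 713 t = 7.130×10^5 kg; r = 0.494 mi = 795.0 m; G = 6.674×10^-11 N·m²/kg².
F = 9110 N

9110 N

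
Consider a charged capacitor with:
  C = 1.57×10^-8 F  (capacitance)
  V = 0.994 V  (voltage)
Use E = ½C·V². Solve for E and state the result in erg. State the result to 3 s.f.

0.0776 erg

Directly: E = ½CV².
C = 1.57×10^-8 F; V = 0.994 V.
E = 7.756×10^-9 J
7.756×10^-9 J × (1 erg / 1.000×10^-7 J) = 0.07756 erg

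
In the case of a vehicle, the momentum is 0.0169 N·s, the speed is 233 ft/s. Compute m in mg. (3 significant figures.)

Solving p = m·v for m: m = p/v.
p = 0.0169 N·s = 0.01690 kg·m/s; v = 233 ft/s = 71.02 m/s.
m = 2.380×10^-4 kg
2.380×10^-4 kg × (1 mg / 1.000×10^-6 kg) = 238.0 mg

238 mg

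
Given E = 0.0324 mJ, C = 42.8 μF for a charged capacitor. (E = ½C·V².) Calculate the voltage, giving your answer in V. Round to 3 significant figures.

Rearranging: V = √(2E/C).
E = 0.0324 mJ = 3.240×10^-5 J; C = 42.8 μF = 4.280×10^-5 F.
V = 1.230 V

1.23 V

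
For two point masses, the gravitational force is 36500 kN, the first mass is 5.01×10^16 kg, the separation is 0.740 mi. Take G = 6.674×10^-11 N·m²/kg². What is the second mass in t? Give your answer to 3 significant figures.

15500 t

Rearranging F = G·m₁·m₂/r² for m₂: m₂ = F·r²/(G·m₁).
F = 36500 kN = 3.650×10^7 N; m₁ = 5.01×10^16 kg; r = 0.740 mi = 1191 m; G = 6.674×10^-11 N·m²/kg².
m₂ = 1.548×10^7 kg
1.548×10^7 kg × (1 t / 1000 kg) = 15482 t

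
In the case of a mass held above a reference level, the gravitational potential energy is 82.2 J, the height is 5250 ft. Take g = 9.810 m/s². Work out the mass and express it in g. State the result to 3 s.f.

Rearranging: m = PE/(g·h).
PE = 82.2 J; h = 5250 ft = 1600 m; g = 9.810 m/s².
m = 0.005236 kg
0.005236 kg × (1 g / 0.001000 kg) = 5.236 g

5.24 g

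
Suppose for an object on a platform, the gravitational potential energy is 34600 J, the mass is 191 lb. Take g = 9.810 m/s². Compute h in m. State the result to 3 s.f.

Rearranging: h = PE/(m·g).
PE = 34600 J; m = 191 lb = 86.64 kg; g = 9.810 m/s².
h = 40.71 m

40.7 m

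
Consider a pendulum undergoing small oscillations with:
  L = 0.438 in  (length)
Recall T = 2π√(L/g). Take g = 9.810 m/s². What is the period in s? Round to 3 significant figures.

0.212 s

Directly: T = 2π√(L/g).
L = 0.438 in = 0.01113 m; g = 9.810 m/s².
T = 0.2116 s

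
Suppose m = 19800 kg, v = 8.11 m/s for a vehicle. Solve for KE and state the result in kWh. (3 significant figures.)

KE is given directly by: KE = ½mv².
m = 19800 kg; v = 8.11 m/s.
KE = 6.511×10^5 J  (the unit combination reduces to kg·m²/s² = J)
6.511×10^5 J × (1 kWh / 3.600×10^6 J) = 0.1809 kWh

0.181 kWh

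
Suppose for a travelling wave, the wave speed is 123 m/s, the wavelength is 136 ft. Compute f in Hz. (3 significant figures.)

2.97 Hz

Rearranging v = f·λ for f: f = v/λ.
v = 123 m/s; λ = 136 ft = 41.45 m.
f = 2.967 Hz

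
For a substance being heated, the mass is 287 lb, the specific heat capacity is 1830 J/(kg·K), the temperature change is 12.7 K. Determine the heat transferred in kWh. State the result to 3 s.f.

Directly: Q = mcΔT.
m = 287 lb = 130.2 kg; c = 1830 J/(kg·K); ΔT = 12.7 K.
Q = 3.026×10^6 J
3.026×10^6 J × (1 kWh / 3.600×10^6 J) = 0.8404 kWh

0.840 kWh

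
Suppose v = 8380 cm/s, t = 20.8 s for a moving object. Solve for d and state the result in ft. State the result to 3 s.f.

5720 ft

Solving v = d/t for d: d = v·t.
v = 8380 cm/s = 83.80 m/s; t = 20.8 s.
d = 1743 m
1743 m × (1 ft / 0.3048 m) = 5719 ft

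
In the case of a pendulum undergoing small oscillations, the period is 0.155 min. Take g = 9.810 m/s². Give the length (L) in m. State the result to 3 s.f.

21.5 m

Rearranging: L = g·(T/2π)².
T = 0.155 min = 9.300 s; g = 9.810 m/s².
L = 21.49 m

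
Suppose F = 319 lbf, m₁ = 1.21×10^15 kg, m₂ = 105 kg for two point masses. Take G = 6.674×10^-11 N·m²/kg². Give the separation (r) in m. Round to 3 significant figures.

77.3 m

From Newton's law of gravitation: r = √(G·m₁m₂/F).
F = 319 lbf = 1419 N; m₁ = 1.21×10^15 kg; m₂ = 105 kg; G = 6.674×10^-11 N·m²/kg².
r = 77.30 m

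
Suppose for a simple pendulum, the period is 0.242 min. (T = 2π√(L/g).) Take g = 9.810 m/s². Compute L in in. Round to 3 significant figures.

Solving T = 2π√(L/g) for L: L = g·(T/2π)².
T = 0.242 min = 14.52 s; g = 9.810 m/s².
L = 52.39 m
52.39 m × (1 in / 0.02540 m) = 2063 in

2060 in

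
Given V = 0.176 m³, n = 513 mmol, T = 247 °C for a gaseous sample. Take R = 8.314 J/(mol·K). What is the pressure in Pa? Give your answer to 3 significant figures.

12600 Pa

From the ideal-gas law: P = nRT/V.
V = 0.176 m³; n = 513 mmol = 0.5130 mol; T = 247 °C = 520.1 K; R = 8.314 J/(mol·K).
P = 12605 Pa  (the unit combination reduces to kg/(m·s²) = Pa)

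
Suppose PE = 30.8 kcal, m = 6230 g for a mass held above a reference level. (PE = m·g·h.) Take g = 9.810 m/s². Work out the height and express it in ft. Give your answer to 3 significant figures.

6920 ft

Rearranging PE = m·g·h for h: h = PE/(m·g).
PE = 30.8 kcal = 1.289×10^5 J; m = 6230 g = 6.230 kg; g = 9.810 m/s².
h = 2109 m
2109 m × (1 ft / 0.3048 m) = 6918 ft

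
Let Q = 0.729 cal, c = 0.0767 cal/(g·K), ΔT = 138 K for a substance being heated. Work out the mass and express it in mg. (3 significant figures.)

68.9 mg

Rearranging Q = m·c·ΔT for m: m = Q/(c·ΔT).
Q = 0.729 cal = 3.050 J; c = 0.0767 cal/(g·K) = 320.9 J/(kg·K); ΔT = 138 K.
m = 6.887×10^-5 kg
6.887×10^-5 kg × (1 mg / 1.000×10^-6 kg) = 68.87 mg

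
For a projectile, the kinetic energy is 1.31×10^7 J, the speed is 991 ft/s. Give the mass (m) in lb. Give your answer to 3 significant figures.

633 lb

Rearranging KE = ½mv² for m: m = 2·KE/v².
KE = 1.31×10^7 J; v = 991 ft/s = 302.1 m/s.
m = 287.2 kg
287.2 kg × (1 lb / 0.4536 kg) = 633.1 lb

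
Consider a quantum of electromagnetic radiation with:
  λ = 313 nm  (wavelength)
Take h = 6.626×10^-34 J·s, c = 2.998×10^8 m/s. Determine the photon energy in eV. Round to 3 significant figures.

3.96 eV

E is given directly by: E = hc/λ.
λ = 313 nm = 3.130×10^-7 m; h = 6.626×10^-34 J·s; c = 2.998×10^8 m/s.
E = 6.347×10^-19 J  (the unit combination reduces to kg·m²/s² = J)
6.347×10^-19 J × (1 eV / 1.602×10^-19 J) = 3.961 eV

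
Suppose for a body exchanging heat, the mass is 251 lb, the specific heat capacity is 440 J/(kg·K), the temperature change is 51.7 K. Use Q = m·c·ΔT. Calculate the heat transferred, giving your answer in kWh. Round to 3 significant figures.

0.719 kWh

Directly: Q = mcΔT.
m = 251 lb = 113.9 kg; c = 440 J/(kg·K); ΔT = 51.7 K.
Q = 2.590×10^6 J
2.590×10^6 J × (1 kWh / 3.600×10^6 J) = 0.7194 kWh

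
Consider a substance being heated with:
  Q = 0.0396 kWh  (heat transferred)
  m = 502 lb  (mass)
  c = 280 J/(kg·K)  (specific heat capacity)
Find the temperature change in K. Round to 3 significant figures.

2.24 K

Rearranging Q = m·c·ΔT for ΔT: ΔT = Q/(m·c).
Q = 0.0396 kWh = 1.426×10^5 J; m = 502 lb = 227.7 kg; c = 280 J/(kg·K).
ΔT = 2.236 K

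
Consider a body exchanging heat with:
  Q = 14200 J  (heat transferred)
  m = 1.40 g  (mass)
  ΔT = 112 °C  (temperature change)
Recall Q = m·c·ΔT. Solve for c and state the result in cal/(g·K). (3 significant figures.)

21.6 cal/(g·K)

Solving Q = m·c·ΔT for c: c = Q/(m·ΔT).
Q = 14200 J; m = 1.40 g = 0.001400 kg; ΔT = 112 °C = 112.0 K.
c = 90561 J/(kg·K)
90561 J/(kg·K) × (1 cal/(g·K) / 4184 J/(kg·K)) = 21.64 cal/(g·K)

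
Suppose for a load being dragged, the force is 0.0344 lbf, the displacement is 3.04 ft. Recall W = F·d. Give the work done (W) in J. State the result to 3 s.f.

0.142 J

W is given directly by: W = F·d.
F = 0.0344 lbf = 0.1530 N; d = 3.04 ft = 0.9266 m.
W = 0.1418 J  (the unit combination reduces to kg·m²/s² = J)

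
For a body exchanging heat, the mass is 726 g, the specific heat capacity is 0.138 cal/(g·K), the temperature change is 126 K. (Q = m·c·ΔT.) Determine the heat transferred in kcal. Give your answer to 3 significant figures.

Q is given directly by: Q = mcΔT.
m = 726 g = 0.7260 kg; c = 0.138 cal/(g·K) = 577.4 J/(kg·K); ΔT = 126 K.
Q = 52818 J
52818 J × (1 kcal / 4184 J) = 12.62 kcal

12.6 kcal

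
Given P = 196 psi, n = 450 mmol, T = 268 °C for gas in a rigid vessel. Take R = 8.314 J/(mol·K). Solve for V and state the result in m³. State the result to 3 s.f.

From the ideal-gas law: V = nRT/P.
P = 196 psi = 1.351×10^6 Pa; n = 450 mmol = 0.4500 mol; T = 268 °C = 541.1 K; R = 8.314 J/(mol·K).
V = 0.001498 m³

0.00150 m³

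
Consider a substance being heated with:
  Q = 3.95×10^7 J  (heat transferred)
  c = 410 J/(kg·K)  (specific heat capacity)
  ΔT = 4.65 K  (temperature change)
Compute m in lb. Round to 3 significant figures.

Rearranging Q = m·c·ΔT for m: m = Q/(c·ΔT).
Q = 3.95×10^7 J; c = 410 J/(kg·K); ΔT = 4.65 K.
m = 20719 kg
20719 kg × (1 lb / 0.4536 kg) = 45677 lb

45700 lb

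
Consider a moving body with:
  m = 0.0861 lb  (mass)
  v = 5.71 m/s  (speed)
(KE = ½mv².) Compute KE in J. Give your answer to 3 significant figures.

0.637 J

KE is given directly by: KE = ½mv².
m = 0.0861 lb = 0.03905 kg; v = 5.71 m/s.
KE = 0.6367 J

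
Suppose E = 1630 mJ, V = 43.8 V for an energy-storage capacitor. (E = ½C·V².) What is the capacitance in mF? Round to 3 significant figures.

1.70 mF

Rearranging E = ½C·V² for C: C = 2E/V².
E = 1630 mJ = 1.630 J; V = 43.8 V.
C = 0.001699 F
0.001699 F × (1 mF / 0.001000 F) = 1.699 mF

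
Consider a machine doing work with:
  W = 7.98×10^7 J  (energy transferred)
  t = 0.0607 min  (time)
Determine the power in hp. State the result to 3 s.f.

Directly: P = W/t.
W = 7.98×10^7 J; t = 0.0607 min = 3.642 s.
P = 2.191×10^7 W
2.191×10^7 W × (1 hp / 745.7 W) = 29383 hp

29400 hp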